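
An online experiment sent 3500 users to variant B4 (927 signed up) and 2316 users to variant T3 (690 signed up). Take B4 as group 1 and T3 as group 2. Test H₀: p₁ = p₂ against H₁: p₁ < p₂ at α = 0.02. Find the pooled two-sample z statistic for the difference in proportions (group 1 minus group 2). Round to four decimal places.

z = -2.7557

p̂₁ = 927/3500 = 0.2648571, p̂₂ = 690/2316 = 0.2979275.
Pooled p̂ = (927+690)/(3500+2316) = 1617/5816 = 0.2780261.
SE = √(0.200728 × 0.000717493) = 0.0120009.
z = (0.2648571 − 0.2979275)/0.0120009 = -0.0330704/0.0120009 = -2.7557.
p-value = P(Z < -2.756) ≈ 0.0029. With α = 0.02, reject H₀.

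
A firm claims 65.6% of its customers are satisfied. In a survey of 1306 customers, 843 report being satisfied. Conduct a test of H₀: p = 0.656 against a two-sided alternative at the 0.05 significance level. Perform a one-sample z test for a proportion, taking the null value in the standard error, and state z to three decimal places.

z = -0.800

p̂ = 843/1306 = 0.645482.
SE = √(p₀(1−p₀)/n) = √(0.22566/1306) = 0.013145.
z = (0.645482 − 0.656)/0.013145 = -0.010518/0.013145 = -0.800.
p-value = 2·P(Z > 0.800) ≈ 0.4236, so at α = 0.05 we fail to reject H₀.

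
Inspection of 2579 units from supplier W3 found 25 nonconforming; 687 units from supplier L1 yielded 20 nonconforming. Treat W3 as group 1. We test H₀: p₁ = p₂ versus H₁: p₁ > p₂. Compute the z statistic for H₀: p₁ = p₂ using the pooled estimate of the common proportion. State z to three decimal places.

z = -3.880

p̂₁ = 25/2579 ≈ 0.009694, p̂₂ = 20/687 ≈ 0.029112.
Pooled p̂ = (25+20)/(2579+687) = 45/3266 = 0.013778.
SE = √(0.0135885 × 0.00184335) = 0.005005.
z = (0.009694 − 0.029112)/0.005005 = -0.019418/0.005005 = -3.880.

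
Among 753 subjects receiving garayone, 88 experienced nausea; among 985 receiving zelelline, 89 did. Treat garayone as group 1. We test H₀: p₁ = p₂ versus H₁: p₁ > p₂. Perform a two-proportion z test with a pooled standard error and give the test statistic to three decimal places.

p̂₁ = 88/753 ≈ 0.11687, p̂₂ = 89/985 ≈ 0.09036.
Pooled p̂ = (88+89)/(753+985) = 177/1738 = 0.10184.
SE = √(p̂(1−p̂)(1/n₁+1/n₂)) = √(0.10184·0.89816·0.00234325) = √(0.000214336) = 0.01464.
z = (0.11687 − 0.09036)/0.01464 = 0.02651/0.01464 = 1.811.
p-value = P(Z > 1.811) ≈ 0.0351.

z = 1.811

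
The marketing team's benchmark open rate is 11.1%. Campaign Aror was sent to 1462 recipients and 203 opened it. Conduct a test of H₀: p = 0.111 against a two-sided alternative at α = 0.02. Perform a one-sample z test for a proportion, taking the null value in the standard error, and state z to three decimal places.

p̂ = 203/1462 ≈ 0.138851.
SE = √(p₀(1−p₀)/n) = √(0.098679/1462) = 0.008216.
z = (0.138851 − 0.111)/0.008216 = 0.027851/0.008216 = 3.390.
Two-sided p-value ≈ 2·Φ(−3.390) = 0.0007; since p < α = 0.02, reject H₀.

z = 3.390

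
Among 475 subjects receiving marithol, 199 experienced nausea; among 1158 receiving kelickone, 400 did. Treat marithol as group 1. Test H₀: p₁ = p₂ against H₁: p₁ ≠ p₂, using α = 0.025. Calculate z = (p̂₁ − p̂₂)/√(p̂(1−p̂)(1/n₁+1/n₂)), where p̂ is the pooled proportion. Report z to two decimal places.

p̂₁ = 199/475 ≈ 0.41895, p̂₂ = 400/1158 ≈ 0.34542.
Pooled p̂ = (199+400)/(475+1158) = 599/1633 = 0.36681.
SE = √(0.23226 × 0.00296882) = 0.02626.
z = (0.41895 − 0.34542)/0.02626 = 0.07353/0.02626 = 2.80.
p-value = 2·P(Z > 2.800) ≈ 0.0051; since p < α = 0.025, reject H₀.

z = 2.80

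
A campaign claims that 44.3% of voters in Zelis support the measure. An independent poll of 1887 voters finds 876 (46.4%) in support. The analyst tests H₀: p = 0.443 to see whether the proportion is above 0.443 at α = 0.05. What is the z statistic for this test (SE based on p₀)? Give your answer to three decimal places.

z = 1.856

p̂ = 876/1887 = 0.46423.
SE = √(p₀(1−p₀)/n) = √(0.24675/1887) = 0.01144.
z = (0.46423 − 0.443)/0.01144 = 0.02123/0.01144 = 1.856.
p-value = P(Z > 1.856) ≈ 0.0317. With α = 0.05, reject H₀.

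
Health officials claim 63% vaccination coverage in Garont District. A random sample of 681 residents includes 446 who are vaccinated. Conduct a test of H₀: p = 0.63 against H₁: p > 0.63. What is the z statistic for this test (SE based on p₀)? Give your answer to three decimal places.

z = 1.347

p̂ = 446/681 = 0.65492.
Under H₀, SE = √(0.63·0.37/681) = √(0.000342291) = 0.01850.
z = (0.65492 − 0.63)/0.01850 = 0.02492/0.01850 = 1.347.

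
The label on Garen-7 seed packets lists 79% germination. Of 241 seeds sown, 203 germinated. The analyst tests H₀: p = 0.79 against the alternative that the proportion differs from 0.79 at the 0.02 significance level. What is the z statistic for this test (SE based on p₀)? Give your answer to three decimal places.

p̂ = 203/241 = 0.84232.
Standard error under H₀: √(0.79×0.21/241) = 0.02624.
z = (0.84232 − 0.79)/0.02624 = 0.05232/0.02624 = 1.994.
Two-sided p-value ≈ 2·Φ(−1.994) = 0.0461, so at α = 0.02 we fail to reject H₀.

z = 1.994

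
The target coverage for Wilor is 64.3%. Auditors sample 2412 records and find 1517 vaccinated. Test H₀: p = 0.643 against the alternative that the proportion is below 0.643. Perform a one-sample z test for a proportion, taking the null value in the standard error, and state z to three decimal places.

z = -1.441

p̂ = 1517/2412 = 0.62894.
Standard error under H₀: √(0.643×0.357/2412) = 0.00976.
z = (0.62894 − 0.643)/0.00976 = -0.01406/0.00976 = -1.441.
p-value = P(Z < -1.441) ≈ 0.0747.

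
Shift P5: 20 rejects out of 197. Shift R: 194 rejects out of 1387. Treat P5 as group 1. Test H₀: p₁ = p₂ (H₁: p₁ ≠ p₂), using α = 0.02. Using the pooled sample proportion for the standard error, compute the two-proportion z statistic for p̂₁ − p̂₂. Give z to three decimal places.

p̂₁ = 20/197 = 0.10152, p̂₂ = 194/1387 = 0.13987.
Pooled p̂ = (20+194)/(197+1387) = 214/1584 = 0.13510.
SE = √(p̂(1−p̂)(1/n₁+1/n₂)) = √(0.13510·0.86490·0.00579712) = √(0.000677386) = 0.02603.
z = (0.10152 − 0.13987)/0.02603 = -0.03835/0.02603 = -1.473.
p-value = 2·P(Z > 1.473) ≈ 0.1406; since p > α = 0.02, fail to reject H₀.

z = -1.473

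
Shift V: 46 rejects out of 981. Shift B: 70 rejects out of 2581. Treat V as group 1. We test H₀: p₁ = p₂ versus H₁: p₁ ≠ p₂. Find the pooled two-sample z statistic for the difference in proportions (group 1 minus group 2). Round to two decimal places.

z = 2.97

p̂₁ = 46/981 ≈ 0.04689, p̂₂ = 70/2581 ≈ 0.02712.
Pooled p̂ = (46+70)/(981+2581) = 116/3562 = 0.03257.
SE = √(0.0315054 × 0.00140681) = 0.00666.
z = (0.04689 − 0.02712)/0.00666 = 0.01977/0.00666 = 2.97.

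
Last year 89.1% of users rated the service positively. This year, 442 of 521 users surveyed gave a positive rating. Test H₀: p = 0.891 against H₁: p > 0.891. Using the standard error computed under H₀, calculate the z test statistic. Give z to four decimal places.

z = -3.1225

p̂ = 442/521 = 0.848369.
SE = √(p₀(1−p₀)/n) = √(0.097119/521) = 0.013653.
z = (0.848369 − 0.891)/0.013653 = -0.042631/0.013653 = -3.1225.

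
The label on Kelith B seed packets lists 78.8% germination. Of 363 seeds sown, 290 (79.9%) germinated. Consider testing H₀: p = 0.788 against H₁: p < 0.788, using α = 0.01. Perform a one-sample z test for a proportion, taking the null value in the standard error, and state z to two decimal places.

z = 0.51

p̂ = 290/363 ≈ 0.7989.
Standard error under H₀: √(0.788×0.212/363) = 0.0215.
z = (0.7989 − 0.788)/0.0215 = 0.0109/0.0215 = 0.51.
p-value = P(Z < 0.508) ≈ 0.6943; since p > α = 0.01, fail to reject H₀.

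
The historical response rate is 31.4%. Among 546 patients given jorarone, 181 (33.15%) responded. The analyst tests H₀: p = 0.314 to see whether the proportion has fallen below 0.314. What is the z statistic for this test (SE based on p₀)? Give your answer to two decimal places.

p̂ = 181/546 ≈ 0.3315.
SE = √(p₀(1−p₀)/n) = √(0.2154/546) = 0.0199.
z = (0.3315 − 0.314)/0.0199 = 0.0175/0.0199 = 0.88.
p-value = P(Z < 0.881) ≈ 0.8109.

z = 0.88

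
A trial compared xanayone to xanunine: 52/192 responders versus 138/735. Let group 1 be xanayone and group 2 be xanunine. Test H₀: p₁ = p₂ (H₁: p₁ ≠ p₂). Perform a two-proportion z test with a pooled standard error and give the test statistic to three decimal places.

p̂₁ = 52/192 ≈ 0.27083, p̂₂ = 138/735 ≈ 0.18776.
Pooled p̂ = (52+138)/(192+735) = 190/927 = 0.20496.
SE = √(0.162953 × 0.00656888) = 0.03272.
z = (0.27083 − 0.18776)/0.03272 = 0.08307/0.03272 = 2.539.
Two-sided p-value ≈ 2·Φ(−2.539) = 0.0111.

z = 2.539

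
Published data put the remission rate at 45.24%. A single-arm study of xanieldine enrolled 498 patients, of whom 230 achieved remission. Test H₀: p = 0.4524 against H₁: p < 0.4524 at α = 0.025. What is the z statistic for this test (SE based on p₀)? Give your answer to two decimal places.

z = 0.42

p̂ = 230/498 = 0.4618.
SE = √(p₀(1−p₀)/n) = √(0.24773/498) = 0.0223.
z = (0.4618 − 0.4524)/0.0223 = 0.0094/0.0223 = 0.42.
p-value = P(Z < 0.424) ≈ 0.6641, so at α = 0.025 we fail to reject H₀.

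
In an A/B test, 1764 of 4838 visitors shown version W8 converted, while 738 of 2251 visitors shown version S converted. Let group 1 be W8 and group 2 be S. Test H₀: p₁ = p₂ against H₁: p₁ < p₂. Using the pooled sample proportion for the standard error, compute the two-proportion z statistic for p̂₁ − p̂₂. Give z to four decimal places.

z = 3.0149

p̂₁ = 1764/4838 = 0.3646135, p̂₂ = 738/2251 = 0.3278543.
Pooled p̂ = (1764+738)/(4838+2251) = 2502/7089 = 0.3529412.
SE = √(p̂(1−p̂)(1/n₁+1/n₂)) = √(0.3529412·0.6470588·0.000650944) = √(0.000148658) = 0.0121926.
z = (0.3646135 − 0.3278543)/0.0121926 = 0.0367592/0.0121926 = 3.0149.
p-value = P(Z < 3.015) ≈ 0.9987.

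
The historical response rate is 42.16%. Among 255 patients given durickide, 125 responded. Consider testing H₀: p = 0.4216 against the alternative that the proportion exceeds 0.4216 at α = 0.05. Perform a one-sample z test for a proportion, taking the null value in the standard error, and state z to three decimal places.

z = 2.218

p̂ = 125/255 = 0.490196.
SE = √(p₀(1−p₀)/n) = √(0.24385/255) = 0.030924.
z = (0.490196 − 0.4216)/0.030924 = 0.068596/0.030924 = 2.218.
p-value = P(Z > 2.218) ≈ 0.0133, so at α = 0.05 we reject H₀.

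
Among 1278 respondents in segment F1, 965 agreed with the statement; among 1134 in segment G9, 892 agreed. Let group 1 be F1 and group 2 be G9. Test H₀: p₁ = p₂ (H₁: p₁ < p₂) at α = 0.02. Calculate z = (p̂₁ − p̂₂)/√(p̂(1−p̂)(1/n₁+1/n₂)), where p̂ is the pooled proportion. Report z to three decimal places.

p̂₁ = 965/1278 ≈ 0.75509, p̂₂ = 892/1134 ≈ 0.78660.
Pooled p̂ = (965+892)/(1278+1134) = 1857/2412 = 0.76990.
SE = √(0.177154 × 0.00166431) = 0.01717.
z = (0.75509 − 0.78660)/0.01717 = -0.03151/0.01717 = -1.835.
p-value = P(Z < -1.835) ≈ 0.0332; since p > α = 0.02, fail to reject H₀.

z = -1.835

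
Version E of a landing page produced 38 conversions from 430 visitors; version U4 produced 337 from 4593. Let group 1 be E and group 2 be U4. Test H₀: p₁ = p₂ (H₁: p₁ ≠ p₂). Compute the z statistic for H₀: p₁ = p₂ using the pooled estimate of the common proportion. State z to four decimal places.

p̂₁ = 38/430 = 0.088372, p̂₂ = 337/4593 = 0.073373.
Pooled p̂ = (38+337)/(430+4593) = 375/5023 = 0.074657.
SE = √(0.069083 × 0.0025433) = 0.013255.
z = (0.088372 − 0.073373)/0.013255 = 0.014999/0.013255 = 1.1316.
Two-sided p-value ≈ 2·Φ(−1.132) = 0.2578.

z = 1.1316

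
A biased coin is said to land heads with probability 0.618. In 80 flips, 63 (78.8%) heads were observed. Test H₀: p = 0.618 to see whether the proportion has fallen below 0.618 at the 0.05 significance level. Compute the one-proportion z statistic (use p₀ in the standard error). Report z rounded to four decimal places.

p̂ = 63/80 ≈ 0.787500.
Standard error under H₀: √(0.618×0.382/80) = 0.054323.
z = (0.787500 − 0.618)/0.054323 = 0.169500/0.054323 = 3.1202.
p-value = P(Z < 3.120) ≈ 0.9991, so at α = 0.05 we fail to reject H₀.

z = 3.1202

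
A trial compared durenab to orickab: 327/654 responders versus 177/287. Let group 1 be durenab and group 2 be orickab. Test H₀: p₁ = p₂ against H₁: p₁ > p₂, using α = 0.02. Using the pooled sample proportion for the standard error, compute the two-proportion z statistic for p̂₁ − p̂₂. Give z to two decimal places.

z = -3.31

p̂₁ = 327/654 = 0.5000, p̂₂ = 177/287 = 0.6167.
Pooled p̂ = (327+177)/(654+287) = 504/941 = 0.5356.
SE = √(0.248733 × 0.00501337) = 0.0353.
z = (0.5000 − 0.6167)/0.0353 = -0.1167/0.0353 = -3.31.
p-value = P(Z > -3.305) ≈ 0.9995, so at α = 0.02 we fail to reject H₀.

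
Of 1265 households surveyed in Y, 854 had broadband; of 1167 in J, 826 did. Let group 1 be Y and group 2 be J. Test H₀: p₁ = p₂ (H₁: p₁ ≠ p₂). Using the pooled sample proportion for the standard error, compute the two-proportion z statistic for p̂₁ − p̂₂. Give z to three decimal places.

z = -1.743

p̂₁ = 854/1265 = 0.67510, p̂₂ = 826/1167 = 0.70780.
Pooled p̂ = (854+826)/(1265+1167) = 1680/2432 = 0.69079.
SE = √(p̂(1−p̂)(1/n₁+1/n₂)) = √(0.69079·0.30921·0.00164741) = √(0.000351886) = 0.01876.
z = (0.67510 − 0.70780)/0.01876 = -0.03270/0.01876 = -1.743.
p-value = 2·P(Z > 1.743) ≈ 0.0813.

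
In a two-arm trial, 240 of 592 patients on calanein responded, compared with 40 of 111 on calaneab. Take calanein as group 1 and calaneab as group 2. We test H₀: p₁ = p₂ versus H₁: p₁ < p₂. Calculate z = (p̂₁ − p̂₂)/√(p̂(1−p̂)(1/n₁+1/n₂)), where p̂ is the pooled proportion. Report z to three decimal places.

z = 0.890

p̂₁ = 240/592 ≈ 0.40541, p̂₂ = 40/111 ≈ 0.36036.
Pooled p̂ = (240+40)/(592+111) = 280/703 = 0.39829.
SE = √(0.239656 × 0.0106982) = 0.05063.
z = (0.40541 − 0.36036)/0.05063 = 0.04505/0.05063 = 0.890.
p-value = P(Z < 0.890) ≈ 0.8132.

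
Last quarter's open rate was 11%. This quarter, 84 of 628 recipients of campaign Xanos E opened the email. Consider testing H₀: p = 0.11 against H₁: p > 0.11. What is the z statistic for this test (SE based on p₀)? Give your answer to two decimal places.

p̂ = 84/628 ≈ 0.1338.
Standard error under H₀: √(0.11×0.89/628) = 0.0125.
z = (0.1338 − 0.11)/0.0125 = 0.0238/0.0125 = 1.90.

z = 1.90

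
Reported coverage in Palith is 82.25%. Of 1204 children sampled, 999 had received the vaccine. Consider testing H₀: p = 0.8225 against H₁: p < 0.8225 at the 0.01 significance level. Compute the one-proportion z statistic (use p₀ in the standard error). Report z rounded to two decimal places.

z = 0.66

p̂ = 999/1204 = 0.82973.
Standard error under H₀: √(0.8225×0.1775/1204) = 0.01101.
z = (0.82973 − 0.8225)/0.01101 = 0.00723/0.01101 = 0.66.
p-value = P(Z < 0.657) ≈ 0.7444, so at α = 0.01 we fail to reject H₀.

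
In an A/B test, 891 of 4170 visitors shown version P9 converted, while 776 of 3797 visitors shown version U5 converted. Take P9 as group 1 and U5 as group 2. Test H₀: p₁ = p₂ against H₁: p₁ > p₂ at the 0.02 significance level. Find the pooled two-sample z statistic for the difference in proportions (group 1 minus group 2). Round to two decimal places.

p̂₁ = 891/4170 = 0.2137, p̂₂ = 776/3797 = 0.2044.
Pooled p̂ = (891+776)/(4170+3797) = 1667/7967 = 0.2092.
SE = √(p̂(1−p̂)(1/n₁+1/n₂)) = √(0.2092·0.7908·0.000503174) = √(8.32539e-05) = 0.0091.
z = (0.2137 − 0.2044)/0.0091 = 0.0093/0.0091 = 1.02.
p-value = P(Z > 1.019) ≈ 0.1541. With α = 0.02, fail to reject H₀.

z = 1.02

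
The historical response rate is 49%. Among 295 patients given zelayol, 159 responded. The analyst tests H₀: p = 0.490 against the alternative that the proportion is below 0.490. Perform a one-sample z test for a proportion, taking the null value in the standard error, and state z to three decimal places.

z = 1.683

p̂ = 159/295 = 0.53898.
Under H₀, SE = √(0.49·0.51/295) = √(0.000847119) = 0.02911.
z = (0.53898 − 0.49)/0.02911 = 0.04898/0.02911 = 1.683.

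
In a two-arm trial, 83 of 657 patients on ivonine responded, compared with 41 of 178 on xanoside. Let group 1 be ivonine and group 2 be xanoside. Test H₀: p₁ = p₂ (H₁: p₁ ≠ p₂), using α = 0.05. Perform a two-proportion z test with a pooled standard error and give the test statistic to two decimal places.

p̂₁ = 83/657 ≈ 0.12633, p̂₂ = 41/178 ≈ 0.23034.
Pooled p̂ = (83+41)/(657+178) = 124/835 = 0.14850.
SE = √(0.12645 × 0.00714005) = 0.03005.
z = (0.12633 − 0.23034)/0.03005 = -0.10401/0.03005 = -3.46.
p-value = 2·P(Z > 3.461) ≈ 0.0005, so at α = 0.05 we reject H₀.

z = -3.46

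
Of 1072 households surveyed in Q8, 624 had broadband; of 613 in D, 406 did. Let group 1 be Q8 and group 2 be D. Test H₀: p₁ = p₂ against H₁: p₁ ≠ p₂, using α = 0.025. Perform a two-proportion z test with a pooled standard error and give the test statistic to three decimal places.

p̂₁ = 624/1072 ≈ 0.582090, p̂₂ = 406/613 ≈ 0.662316.
Pooled p̂ = (624+406)/(1072+613) = 1030/1685 = 0.611276.
SE = √(p̂(1−p̂)(1/n₁+1/n₂)) = √(0.611276·0.388724·0.00256416) = √(0.000609289) = 0.024684.
z = (0.582090 − 0.662316)/0.024684 = -0.080226/0.024684 = -3.250.
Two-sided p-value ≈ 2·Φ(−3.250) = 0.0012. With α = 0.025, reject H₀.

z = -3.250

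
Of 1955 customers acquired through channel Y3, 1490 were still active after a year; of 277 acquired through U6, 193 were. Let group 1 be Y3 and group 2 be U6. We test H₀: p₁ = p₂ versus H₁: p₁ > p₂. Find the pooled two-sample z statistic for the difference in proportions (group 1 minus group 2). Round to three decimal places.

p̂₁ = 1490/1955 = 0.76215, p̂₂ = 193/277 = 0.69675.
Pooled p̂ = (1490+193)/(1955+277) = 1683/2232 = 0.75403.
SE = √(0.185468 × 0.00412162) = 0.02765.
z = (0.76215 − 0.69675)/0.02765 = 0.06540/0.02765 = 2.365.
p-value = P(Z > 2.365) ≈ 0.0090.

z = 2.365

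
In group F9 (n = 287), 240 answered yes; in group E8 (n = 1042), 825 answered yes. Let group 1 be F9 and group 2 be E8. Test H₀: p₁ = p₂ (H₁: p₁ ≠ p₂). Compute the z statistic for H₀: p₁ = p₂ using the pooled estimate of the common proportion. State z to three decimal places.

p̂₁ = 240/287 = 0.83624, p̂₂ = 825/1042 = 0.79175.
Pooled p̂ = (240+825)/(287+1042) = 1065/1329 = 0.80135.
SE = √(p̂(1−p̂)(1/n₁+1/n₂)) = √(0.80135·0.19865·0.00444401) = √(0.000707423) = 0.02660.
z = (0.83624 − 0.79175)/0.02660 = 0.04449/0.02660 = 1.673.

z = 1.673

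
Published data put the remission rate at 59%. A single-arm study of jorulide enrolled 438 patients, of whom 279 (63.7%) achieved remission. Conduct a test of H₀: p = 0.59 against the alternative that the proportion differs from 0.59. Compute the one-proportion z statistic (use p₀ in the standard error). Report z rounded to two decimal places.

p̂ = 279/438 ≈ 0.6370.
SE = √(p₀(1−p₀)/n) = √(0.2419/438) = 0.0235.
z = (0.6370 − 0.59)/0.0235 = 0.0470/0.0235 = 2.00.
Two-sided p-value ≈ 2·Φ(−1.999) = 0.0456.

z = 2.00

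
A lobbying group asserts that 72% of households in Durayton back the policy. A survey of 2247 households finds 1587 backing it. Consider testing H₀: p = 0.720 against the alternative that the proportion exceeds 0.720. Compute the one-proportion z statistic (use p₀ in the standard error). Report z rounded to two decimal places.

z = -1.45

p̂ = 1587/2247 ≈ 0.70628.
Standard error under H₀: √(0.72×0.28/2247) = 0.00947.
z = (0.70628 − 0.72)/0.00947 = -0.01372/0.00947 = -1.45.
p-value = P(Z > -1.449) ≈ 0.9263.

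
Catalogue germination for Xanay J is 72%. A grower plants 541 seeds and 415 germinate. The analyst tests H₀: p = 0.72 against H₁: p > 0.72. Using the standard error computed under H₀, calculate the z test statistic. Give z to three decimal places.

z = 2.440

p̂ = 415/541 = 0.76710.
Standard error under H₀: √(0.72×0.28/541) = 0.01930.
z = (0.76710 − 0.72)/0.01930 = 0.04710/0.01930 = 2.440.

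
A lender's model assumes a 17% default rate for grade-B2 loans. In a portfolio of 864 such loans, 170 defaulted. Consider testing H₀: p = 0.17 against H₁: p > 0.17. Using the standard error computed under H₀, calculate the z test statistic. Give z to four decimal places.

z = 2.0940

p̂ = 170/864 = 0.196759.
SE = √(p₀(1−p₀)/n) = √(0.1411/864) = 0.012779.
z = (0.196759 − 0.17)/0.012779 = 0.026759/0.012779 = 2.0940.
p-value = P(Z > 2.094) ≈ 0.0181.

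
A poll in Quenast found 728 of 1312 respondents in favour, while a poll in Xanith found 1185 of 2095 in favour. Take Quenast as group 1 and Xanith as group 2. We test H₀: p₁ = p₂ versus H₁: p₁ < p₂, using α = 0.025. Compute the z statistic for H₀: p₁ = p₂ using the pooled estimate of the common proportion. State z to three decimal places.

z = -0.616

p̂₁ = 728/1312 = 0.554878, p̂₂ = 1185/2095 = 0.565632.
Pooled p̂ = (728+1185)/(1312+2095) = 1913/3407 = 0.561491.
SE = √(p̂(1−p̂)(1/n₁+1/n₂)) = √(0.561491·0.438509·0.00123952) = √(0.000305194) = 0.017470.
z = (0.554878 − 0.565632)/0.017470 = -0.010754/0.017470 = -0.616.
p-value = P(Z < -0.616) ≈ 0.2691. With α = 0.025, fail to reject H₀.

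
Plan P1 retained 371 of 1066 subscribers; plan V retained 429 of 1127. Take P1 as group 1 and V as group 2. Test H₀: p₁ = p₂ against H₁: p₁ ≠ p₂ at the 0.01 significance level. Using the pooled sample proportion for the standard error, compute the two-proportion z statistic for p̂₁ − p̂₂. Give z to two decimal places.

z = -1.59

p̂₁ = 371/1066 = 0.3480, p̂₂ = 429/1127 = 0.3807.
Pooled p̂ = (371+429)/(1066+1127) = 800/2193 = 0.3648.
SE = √(0.23172 × 0.0018254) = 0.0206.
z = (0.3480 − 0.3807)/0.0206 = -0.0327/0.0206 = -1.59.
Two-sided p-value ≈ 2·Φ(−1.586) = 0.1126; since p > α = 0.01, fail to reject H₀.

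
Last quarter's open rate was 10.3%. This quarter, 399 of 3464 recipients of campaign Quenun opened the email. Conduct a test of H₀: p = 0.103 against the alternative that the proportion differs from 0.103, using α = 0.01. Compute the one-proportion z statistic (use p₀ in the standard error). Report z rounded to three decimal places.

p̂ = 399/3464 ≈ 0.1151848.
Standard error under H₀: √(0.103×0.897/3464) = 0.0051645.
z = (0.1151848 − 0.103)/0.0051645 = 0.0121848/0.0051645 = 2.359.
p-value = 2·P(Z > 2.359) ≈ 0.0183, so at α = 0.01 we fail to reject H₀.

z = 2.359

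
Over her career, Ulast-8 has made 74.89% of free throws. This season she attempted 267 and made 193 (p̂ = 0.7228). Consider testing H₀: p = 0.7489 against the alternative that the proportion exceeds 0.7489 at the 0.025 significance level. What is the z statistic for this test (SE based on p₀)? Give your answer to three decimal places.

p̂ = 193/267 = 0.72285.
Standard error under H₀: √(0.7489×0.2511/267) = 0.02654.
z = (0.72285 − 0.7489)/0.02654 = -0.02605/0.02654 = -0.982.
p-value = P(Z > -0.982) ≈ 0.8369; since p > α = 0.025, fail to reject H₀.

z = -0.982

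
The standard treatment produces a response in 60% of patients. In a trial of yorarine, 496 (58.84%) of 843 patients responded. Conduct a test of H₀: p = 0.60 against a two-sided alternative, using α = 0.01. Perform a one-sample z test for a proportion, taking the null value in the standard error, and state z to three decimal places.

p̂ = 496/843 = 0.58837.
Standard error under H₀: √(0.6×0.4/843) = 0.01687.
z = (0.58837 − 0.6)/0.01687 = -0.01163/0.01687 = -0.689.
p-value = 2·P(Z > 0.689) ≈ 0.4908, so at α = 0.01 we fail to reject H₀.

z = -0.689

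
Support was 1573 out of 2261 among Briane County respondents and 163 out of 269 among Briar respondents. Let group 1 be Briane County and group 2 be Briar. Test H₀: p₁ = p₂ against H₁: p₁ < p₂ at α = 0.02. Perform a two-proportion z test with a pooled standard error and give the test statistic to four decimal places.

p̂₁ = 1573/2261 = 0.6957099, p̂₂ = 163/269 = 0.6059480.
Pooled p̂ = (1573+163)/(2261+269) = 1736/2530 = 0.6861660.
SE = √(p̂(1−p̂)(1/n₁+1/n₂)) = √(0.6861660·0.3138340·0.00415975) = √(0.000895771) = 0.0299294.
z = (0.6957099 − 0.6059480)/0.0299294 = 0.0897619/0.0299294 = 2.9991.
p-value = P(Z < 2.999) ≈ 0.9986, so at α = 0.02 we fail to reject H₀.

z = 2.9991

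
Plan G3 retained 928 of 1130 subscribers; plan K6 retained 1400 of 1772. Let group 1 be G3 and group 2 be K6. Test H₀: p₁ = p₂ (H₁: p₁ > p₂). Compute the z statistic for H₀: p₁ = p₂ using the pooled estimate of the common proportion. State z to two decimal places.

z = 2.06

p̂₁ = 928/1130 ≈ 0.82124, p̂₂ = 1400/1772 ≈ 0.79007.
Pooled p̂ = (928+1400)/(1130+1772) = 2328/2902 = 0.80221.
SE = √(p̂(1−p̂)(1/n₁+1/n₂)) = √(0.80221·0.19779·0.00144929) = √(0.000229962) = 0.01516.
z = (0.82124 − 0.79007)/0.01516 = 0.03117/0.01516 = 2.06.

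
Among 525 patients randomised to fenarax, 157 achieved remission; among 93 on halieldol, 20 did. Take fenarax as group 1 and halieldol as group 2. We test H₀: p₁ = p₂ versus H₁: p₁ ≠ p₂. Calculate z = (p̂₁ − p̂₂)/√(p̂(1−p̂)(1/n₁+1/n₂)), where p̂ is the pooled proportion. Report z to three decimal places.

z = 1.651

p̂₁ = 157/525 = 0.299048, p̂₂ = 20/93 = 0.215054.
Pooled p̂ = (157+20)/(525+93) = 177/618 = 0.286408.
SE = √(p̂(1−p̂)(1/n₁+1/n₂)) = √(0.286408·0.713592·0.0126575) = √(0.00258691) = 0.050862.
z = (0.299048 − 0.215054)/0.050862 = 0.083994/0.050862 = 1.651.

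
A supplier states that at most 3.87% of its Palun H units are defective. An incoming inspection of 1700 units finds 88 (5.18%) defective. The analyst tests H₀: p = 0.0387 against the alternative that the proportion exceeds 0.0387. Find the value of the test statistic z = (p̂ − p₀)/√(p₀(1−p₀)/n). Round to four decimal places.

p̂ = 88/1700 = 0.0517647.
Standard error under H₀: √(0.0387×0.9613/1700) = 0.0046780.
z = (0.0517647 − 0.0387)/0.0046780 = 0.0130647/0.0046780 = 2.7928.

z = 2.7928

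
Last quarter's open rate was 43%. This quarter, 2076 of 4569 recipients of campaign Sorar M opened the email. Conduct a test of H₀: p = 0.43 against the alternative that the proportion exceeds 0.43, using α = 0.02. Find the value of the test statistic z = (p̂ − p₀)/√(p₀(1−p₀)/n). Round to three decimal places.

z = 3.327

p̂ = 2076/4569 = 0.454366.
Under H₀, SE = √(0.43·0.57/4569) = √(5.36441e-05) = 0.007324.
z = (0.454366 − 0.43)/0.007324 = 0.024366/0.007324 = 3.327.
p-value = P(Z > 3.327) ≈ 0.0004. With α = 0.02, reject H₀.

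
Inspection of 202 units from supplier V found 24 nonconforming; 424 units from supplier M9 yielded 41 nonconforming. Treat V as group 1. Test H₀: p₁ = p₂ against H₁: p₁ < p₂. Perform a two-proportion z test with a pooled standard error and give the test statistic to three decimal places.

p̂₁ = 24/202 = 0.11881, p̂₂ = 41/424 = 0.09670.
Pooled p̂ = (24+41)/(202+424) = 65/626 = 0.10383.
SE = √(p̂(1−p̂)(1/n₁+1/n₂)) = √(0.10383·0.89617·0.00730899) = √(0.000680119) = 0.02608.
z = (0.11881 − 0.09670)/0.02608 = 0.02211/0.02608 = 0.848.

z = 0.848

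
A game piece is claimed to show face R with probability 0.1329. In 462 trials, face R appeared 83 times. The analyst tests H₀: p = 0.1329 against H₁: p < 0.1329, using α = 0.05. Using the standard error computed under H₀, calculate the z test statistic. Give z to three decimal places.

p̂ = 83/462 = 0.179654.
Under H₀, SE = √(0.1329·0.8671/462) = √(0.000249432) = 0.015793.
z = (0.179654 − 0.1329)/0.015793 = 0.046754/0.015793 = 2.960.
p-value = P(Z < 2.960) ≈ 0.9985. With α = 0.05, fail to reject H₀.

z = 2.960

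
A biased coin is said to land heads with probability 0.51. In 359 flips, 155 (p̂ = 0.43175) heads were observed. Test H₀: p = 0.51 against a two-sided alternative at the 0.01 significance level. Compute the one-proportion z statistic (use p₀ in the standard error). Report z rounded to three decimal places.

p̂ = 155/359 ≈ 0.43175.
Standard error under H₀: √(0.51×0.49/359) = 0.02638.
z = (0.43175 − 0.51)/0.02638 = -0.07825/0.02638 = -2.966.
p-value = 2·P(Z > 2.966) ≈ 0.0030. With α = 0.01, reject H₀.

z = -2.966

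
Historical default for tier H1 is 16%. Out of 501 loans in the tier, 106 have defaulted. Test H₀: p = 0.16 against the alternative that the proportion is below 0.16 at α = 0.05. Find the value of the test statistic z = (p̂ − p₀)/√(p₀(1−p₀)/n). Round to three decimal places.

p̂ = 106/501 = 0.21158.
Under H₀, SE = √(0.16·0.84/501) = √(0.000268263) = 0.01638.
z = (0.21158 − 0.16)/0.01638 = 0.05158/0.01638 = 3.149.
p-value = P(Z < 3.149) ≈ 0.9992; since p > α = 0.05, fail to reject H₀.

z = 3.149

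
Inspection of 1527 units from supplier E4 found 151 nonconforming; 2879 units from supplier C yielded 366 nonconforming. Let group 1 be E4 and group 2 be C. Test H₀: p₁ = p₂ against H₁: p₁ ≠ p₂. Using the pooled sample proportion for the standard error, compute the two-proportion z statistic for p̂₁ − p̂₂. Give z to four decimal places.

z = -2.7719

p̂₁ = 151/1527 = 0.098887, p̂₂ = 366/2879 = 0.127127.
Pooled p̂ = (151+366)/(1527+2879) = 517/4406 = 0.117340.
SE = √(p̂(1−p̂)(1/n₁+1/n₂)) = √(0.117340·0.882660·0.00100222) = √(0.000103801) = 0.010188.
z = (0.098887 − 0.127127)/0.010188 = -0.028240/0.010188 = -2.7719.
Two-sided p-value ≈ 2·Φ(−2.772) = 0.0056.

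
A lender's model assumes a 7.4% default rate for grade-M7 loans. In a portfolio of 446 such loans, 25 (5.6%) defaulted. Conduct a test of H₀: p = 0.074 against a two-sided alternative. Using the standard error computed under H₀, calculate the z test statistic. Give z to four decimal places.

p̂ = 25/446 ≈ 0.056054.
Under H₀, SE = √(0.074·0.926/446) = √(0.000153641) = 0.012395.
z = (0.056054 − 0.074)/0.012395 = -0.017946/0.012395 = -1.4478.

z = -1.4478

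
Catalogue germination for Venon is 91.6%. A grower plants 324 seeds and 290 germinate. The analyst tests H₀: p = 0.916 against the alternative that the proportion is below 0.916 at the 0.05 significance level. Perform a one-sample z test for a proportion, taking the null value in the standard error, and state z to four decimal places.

z = -1.3587

p̂ = 290/324 ≈ 0.895062.
Under H₀, SE = √(0.916·0.084/324) = √(0.000237481) = 0.015410.
z = (0.895062 − 0.916)/0.015410 = -0.020938/0.015410 = -1.3587.
p-value = P(Z < -1.359) ≈ 0.0871; since p > α = 0.05, fail to reject H₀.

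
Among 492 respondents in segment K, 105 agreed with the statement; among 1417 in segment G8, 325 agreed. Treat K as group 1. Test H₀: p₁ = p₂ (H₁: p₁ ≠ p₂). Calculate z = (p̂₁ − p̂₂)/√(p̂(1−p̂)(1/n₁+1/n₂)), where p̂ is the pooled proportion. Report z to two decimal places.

p̂₁ = 105/492 ≈ 0.2134, p̂₂ = 325/1417 ≈ 0.2294.
Pooled p̂ = (105+325)/(492+1417) = 430/1909 = 0.2252.
SE = √(0.174512 × 0.00273824) = 0.0219.
z = (0.2134 − 0.2294)/0.0219 = -0.0160/0.0219 = -0.73.
p-value = 2·P(Z > 0.729) ≈ 0.4658.

z = -0.73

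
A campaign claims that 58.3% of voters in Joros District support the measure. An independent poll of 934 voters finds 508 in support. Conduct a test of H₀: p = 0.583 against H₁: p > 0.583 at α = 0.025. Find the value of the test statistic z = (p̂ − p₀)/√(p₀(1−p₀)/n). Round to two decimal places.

p̂ = 508/934 = 0.54390.
Under H₀, SE = √(0.583·0.417/934) = √(0.00026029) = 0.01613.
z = (0.54390 − 0.583)/0.01613 = -0.03910/0.01613 = -2.42.
p-value = P(Z > -2.424) ≈ 0.9923; since p > α = 0.025, fail to reject H₀.

z = -2.42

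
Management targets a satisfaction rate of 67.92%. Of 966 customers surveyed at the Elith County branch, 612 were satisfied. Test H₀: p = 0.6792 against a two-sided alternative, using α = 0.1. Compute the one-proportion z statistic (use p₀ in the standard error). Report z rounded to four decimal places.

p̂ = 612/966 = 0.6335404.
SE = √(p₀(1−p₀)/n) = √(0.21789/966) = 0.0150185.
z = (0.6335404 − 0.6792)/0.0150185 = -0.0456596/0.0150185 = -3.0402.
p-value = 2·P(Z > 3.040) ≈ 0.0024; since p < α = 0.1, reject H₀.

z = -3.0402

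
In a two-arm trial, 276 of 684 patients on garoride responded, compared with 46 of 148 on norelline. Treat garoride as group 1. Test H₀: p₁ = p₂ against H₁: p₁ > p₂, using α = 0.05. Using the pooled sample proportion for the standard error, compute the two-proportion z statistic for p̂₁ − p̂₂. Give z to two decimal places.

p̂₁ = 276/684 ≈ 0.4035, p̂₂ = 46/148 ≈ 0.3108.
Pooled p̂ = (276+46)/(684+148) = 322/832 = 0.3870.
SE = √(p̂(1−p̂)(1/n₁+1/n₂)) = √(0.3870·0.6130·0.00821875) = √(0.00194978) = 0.0442.
z = (0.4035 − 0.3108)/0.0442 = 0.0927/0.0442 = 2.10.
p-value = P(Z > 2.099) ≈ 0.0179; since p < α = 0.05, reject H₀.

z = 2.10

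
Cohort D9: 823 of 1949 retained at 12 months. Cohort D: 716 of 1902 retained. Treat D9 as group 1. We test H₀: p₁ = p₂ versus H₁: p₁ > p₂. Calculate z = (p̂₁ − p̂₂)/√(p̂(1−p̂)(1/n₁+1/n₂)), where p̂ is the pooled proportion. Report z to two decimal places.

p̂₁ = 823/1949 ≈ 0.42227, p̂₂ = 716/1902 ≈ 0.37645.
Pooled p̂ = (823+716)/(1949+1902) = 1539/3851 = 0.39964.
SE = √(p̂(1−p̂)(1/n₁+1/n₂)) = √(0.39964·0.60036·0.00103885) = √(0.000249247) = 0.01579.
z = (0.42227 − 0.37645)/0.01579 = 0.04582/0.01579 = 2.90.
p-value = P(Z > 2.902) ≈ 0.0019.

z = 2.90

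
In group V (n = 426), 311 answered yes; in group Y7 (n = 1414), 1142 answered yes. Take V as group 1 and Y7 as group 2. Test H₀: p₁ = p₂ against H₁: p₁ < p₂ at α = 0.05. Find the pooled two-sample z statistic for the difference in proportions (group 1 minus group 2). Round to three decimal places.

p̂₁ = 311/426 = 0.73005, p̂₂ = 1142/1414 = 0.80764.
Pooled p̂ = (311+1142)/(426+1414) = 1453/1840 = 0.78967.
SE = √(p̂(1−p̂)(1/n₁+1/n₂)) = √(0.78967·0.21033·0.00305463) = √(0.000507341) = 0.02252.
z = (0.73005 − 0.80764)/0.02252 = -0.07759/0.02252 = -3.445.
p-value = P(Z < -3.445) ≈ 0.0003, so at α = 0.05 we reject H₀.

z = -3.445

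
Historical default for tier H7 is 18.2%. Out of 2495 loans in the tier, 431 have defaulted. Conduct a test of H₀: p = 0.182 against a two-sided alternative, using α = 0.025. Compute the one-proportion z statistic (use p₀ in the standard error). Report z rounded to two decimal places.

z = -1.20

p̂ = 431/2495 ≈ 0.17275.
Standard error under H₀: √(0.182×0.818/2495) = 0.00772.
z = (0.17275 − 0.182)/0.00772 = -0.00925/0.00772 = -1.20.
Two-sided p-value ≈ 2·Φ(−1.198) = 0.2309; since p > α = 0.025, fail to reject H₀.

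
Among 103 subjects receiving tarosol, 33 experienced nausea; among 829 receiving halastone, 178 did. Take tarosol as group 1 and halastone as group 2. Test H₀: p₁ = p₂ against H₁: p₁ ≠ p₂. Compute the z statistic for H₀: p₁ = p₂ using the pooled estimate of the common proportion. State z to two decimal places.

z = 2.42

p̂₁ = 33/103 ≈ 0.3204, p̂₂ = 178/829 ≈ 0.2147.
Pooled p̂ = (33+178)/(103+829) = 211/932 = 0.2264.
SE = √(p̂(1−p̂)(1/n₁+1/n₂)) = √(0.2264·0.7736·0.010915) = √(0.00191166) = 0.0437.
z = (0.3204 − 0.2147)/0.0437 = 0.1057/0.0437 = 2.42.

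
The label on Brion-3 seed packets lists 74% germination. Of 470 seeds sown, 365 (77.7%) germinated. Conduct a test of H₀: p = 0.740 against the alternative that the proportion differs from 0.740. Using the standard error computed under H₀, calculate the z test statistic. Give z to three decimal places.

z = 1.809

p̂ = 365/470 = 0.77660.
SE = √(p₀(1−p₀)/n) = √(0.1924/470) = 0.02023.
z = (0.77660 − 0.74)/0.02023 = 0.03660/0.02023 = 1.809.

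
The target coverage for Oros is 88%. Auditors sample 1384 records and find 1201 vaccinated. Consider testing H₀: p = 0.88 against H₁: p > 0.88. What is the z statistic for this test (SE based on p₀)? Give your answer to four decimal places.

z = -1.3996

p̂ = 1201/1384 ≈ 0.8677746.
Standard error under H₀: √(0.88×0.12/1384) = 0.0087350.
z = (0.8677746 − 0.88)/0.0087350 = -0.0122254/0.0087350 = -1.3996.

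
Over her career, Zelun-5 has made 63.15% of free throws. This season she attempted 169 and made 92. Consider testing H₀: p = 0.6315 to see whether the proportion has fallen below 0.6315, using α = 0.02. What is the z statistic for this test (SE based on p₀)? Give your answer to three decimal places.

p̂ = 92/169 = 0.54438.
Standard error under H₀: √(0.6315×0.3685/169) = 0.03711.
z = (0.54438 − 0.6315)/0.03711 = -0.08712/0.03711 = -2.348.
p-value = P(Z < -2.348) ≈ 0.0094. With α = 0.02, reject H₀.

z = -2.348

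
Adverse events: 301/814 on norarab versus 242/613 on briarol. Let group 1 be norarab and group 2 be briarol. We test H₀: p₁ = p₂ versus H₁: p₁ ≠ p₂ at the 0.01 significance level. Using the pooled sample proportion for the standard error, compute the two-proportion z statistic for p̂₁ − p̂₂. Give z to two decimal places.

z = -0.96

p̂₁ = 301/814 ≈ 0.3698, p̂₂ = 242/613 ≈ 0.3948.
Pooled p̂ = (301+242)/(814+613) = 543/1427 = 0.3805.
SE = √(0.235724 × 0.00285982) = 0.0260.
z = (0.3698 − 0.3948)/0.0260 = -0.0250/0.0260 = -0.96.
p-value = 2·P(Z > 0.963) ≈ 0.3356. With α = 0.01, fail to reject H₀.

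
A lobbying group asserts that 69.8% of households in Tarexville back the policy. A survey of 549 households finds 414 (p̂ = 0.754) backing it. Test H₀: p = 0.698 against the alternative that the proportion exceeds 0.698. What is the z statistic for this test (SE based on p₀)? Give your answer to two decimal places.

z = 2.86

p̂ = 414/549 = 0.7541.
Under H₀, SE = √(0.698·0.302/549) = √(0.000383964) = 0.0196.
z = (0.7541 − 0.698)/0.0196 = 0.0561/0.0196 = 2.86.
p-value = P(Z > 2.863) ≈ 0.0021.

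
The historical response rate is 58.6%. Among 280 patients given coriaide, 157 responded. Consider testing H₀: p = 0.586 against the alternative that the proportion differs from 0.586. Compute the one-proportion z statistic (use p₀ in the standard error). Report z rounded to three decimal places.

z = -0.859

p̂ = 157/280 = 0.56071.
SE = √(p₀(1−p₀)/n) = √(0.2426/280) = 0.02944.
z = (0.56071 − 0.586)/0.02944 = -0.02529/0.02944 = -0.859.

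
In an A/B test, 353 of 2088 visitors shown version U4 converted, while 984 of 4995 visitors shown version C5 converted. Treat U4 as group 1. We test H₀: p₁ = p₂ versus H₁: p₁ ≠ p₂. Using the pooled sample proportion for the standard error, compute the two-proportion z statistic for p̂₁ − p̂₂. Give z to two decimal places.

z = -2.74

p̂₁ = 353/2088 = 0.1691, p̂₂ = 984/4995 = 0.1970.
Pooled p̂ = (353+984)/(2088+4995) = 1337/7083 = 0.1888.
SE = √(0.153131 × 0.000679127) = 0.0102.
z = (0.1691 − 0.1970)/0.0102 = -0.0279/0.0102 = -2.74.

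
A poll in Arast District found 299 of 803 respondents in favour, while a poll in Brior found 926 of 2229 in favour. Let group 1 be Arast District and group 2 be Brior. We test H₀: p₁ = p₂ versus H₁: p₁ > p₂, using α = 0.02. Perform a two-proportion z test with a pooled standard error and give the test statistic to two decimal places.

z = -2.13

p̂₁ = 299/803 = 0.3724, p̂₂ = 926/2229 = 0.4154.
Pooled p̂ = (299+926)/(803+2229) = 1225/3032 = 0.4040.
SE = √(p̂(1−p̂)(1/n₁+1/n₂)) = √(0.4040·0.5960·0.00169396) = √(0.000407887) = 0.0202.
z = (0.3724 − 0.4154)/0.0202 = -0.0430/0.0202 = -2.13.
p-value = P(Z > -2.133) ≈ 0.9835. With α = 0.02, fail to reject H₀.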